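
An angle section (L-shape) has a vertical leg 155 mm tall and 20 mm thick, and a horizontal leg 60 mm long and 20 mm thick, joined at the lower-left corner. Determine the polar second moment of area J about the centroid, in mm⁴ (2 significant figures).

Decompose the section into non-overlapping parts with the origin at the bottom-left of its bounding rectangle.
Vertical leg: 20 × 155, A = 3 100 mm², y = 77.5 mm, Ī = 6 206 458 mm⁴.
Horizontal leg (remainder): 40 × 20, A = 800 mm², y = 10 mm, Ī = 26 667 mm⁴.
Centroid: ȳ = ΣA·y / ΣA = 63.65 mm.
Transfer each piece to the centroidal x-axis using Ī + A·d² with d = y − 63.65:
  vertical leg: d = 13.85 mm → contributes +6 800 778 mm⁴
  horizontal leg (remainder): d = -53.65 mm → contributes +2 329 655 mm⁴
Total I = 9 130 433 mm⁴.
For the y-axis: x̄ = 16.15 mm.
Repeating about the centroidal y-axis gives I_y = 782 308 mm⁴.
Polar second moment: J = I_x + I_y = 9 912 740 mm⁴.

J ≈ 9.9 × 10⁶ mm⁴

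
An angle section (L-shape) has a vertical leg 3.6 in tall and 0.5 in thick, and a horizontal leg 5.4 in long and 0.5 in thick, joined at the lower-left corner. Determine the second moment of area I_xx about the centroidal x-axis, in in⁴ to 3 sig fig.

I_xx ≈ 4.49 in⁴

Decompose the section into non-overlapping parts with the origin at the bottom-left of its bounding rectangle.
Vertical leg: 0.5 × 3.6, A = 1.8 in², y = 1.8 in, Ī = 1.944 in⁴.
Horizontal leg (remainder): 4.9 × 0.5, A = 2.45 in², y = 0.25 in, Ī = 0.051042 in⁴.
Centroid: ȳ = ΣA·y / ΣA = 0.90647 in.
Transfer each piece to the centroidal x-axis using Ī + A·d² with d = y − 0.90647:
  vertical leg: d = 0.89353 in → contributes +3.3811 in⁴
  horizontal leg (remainder): d = -0.65647 in → contributes +1.1069 in⁴
Total I = 4.488 in⁴.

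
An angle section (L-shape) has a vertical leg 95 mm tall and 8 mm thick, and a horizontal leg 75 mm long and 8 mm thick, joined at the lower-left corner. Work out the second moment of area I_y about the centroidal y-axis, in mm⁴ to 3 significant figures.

Treat the section as a set of non-overlapping primitives; coordinates are from the bounding-box lower-left.
Vertical leg: 8 × 95, A = 760 mm², x = 4 mm, Ī = 4053.3 mm⁴.
Horizontal leg (remainder): 67 × 8, A = 536 mm², x = 41.5 mm, Ī = 200 509 mm⁴.
Centroid: x̄ = ΣA·x / ΣA = 19.509 mm.
Transfer each piece to the centroidal y-axis using Ī + A·d² with d = x − 19.509:
  vertical leg: d = -15.509 mm → contributes +186 862 mm⁴
  horizontal leg (remainder): d = 21.991 mm → contributes +459 714 mm⁴
Total I = 646 576 mm⁴.

I_y ≈ 6.47 × 10⁵ mm⁴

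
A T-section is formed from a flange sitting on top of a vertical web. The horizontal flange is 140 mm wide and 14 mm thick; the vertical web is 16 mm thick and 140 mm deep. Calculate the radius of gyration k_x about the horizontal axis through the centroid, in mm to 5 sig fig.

Break the section into simple shapes (no overlaps), measuring from the bottom-left corner of the bounding box.
Flange: 140 × 14, A = 1 960 mm², y = 147 mm, Ī = 32013.33 mm⁴.
Web: 16 × 140, A = 2 240 mm², y = 70 mm, Ī = 3 658 667 mm⁴.
Centroid: ȳ = ΣA·y / ΣA = 105.9333 mm.
Transfer each piece to the horizontal axis through the centroid using Ī + A·d² with d = y − 105.9333:
  flange: d = 41.06667 mm → contributes +3 337 497 mm⁴
  web: d = -35.93333 mm → contributes +6 550 965 mm⁴
Total I = 9 888 461 mm⁴.
Radius of gyration: k = √(I/A) = √(9 888 461 / 4 200) = 48.52211 mm.

k_x ≈ 48.522 mm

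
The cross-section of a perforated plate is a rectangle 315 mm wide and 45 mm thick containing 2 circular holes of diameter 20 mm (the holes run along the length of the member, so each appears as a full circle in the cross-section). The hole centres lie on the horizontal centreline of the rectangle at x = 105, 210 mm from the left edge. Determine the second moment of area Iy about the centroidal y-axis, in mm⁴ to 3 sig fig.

Treat the section as a set of non-overlapping primitives; coordinates are from the bounding-box lower-left.
Plate: 315 × 45, A = 14 175 mm², x = 157.5 mm, Ī = 117 209 531 mm⁴.
Hole 1 (subtracted): ⌀20, A = 314.16 mm², x = 105 mm, Ī = 7 854 mm⁴.
Hole 2 (subtracted): ⌀20, A = 314.16 mm², x = 210 mm, Ī = 7 854 mm⁴.
By symmetry the centroid is at mid-width, x̄ = 157.5 mm.
Transfer each piece to the centroidal y-axis using Ī + A·d² with d = x − 157.5:
  plate: d = 0 mm → contributes +117 209 531 mm⁴
  hole 1: d = -52.5 mm → contributes −873 755 mm⁴
  hole 2: d = 52.5 mm → contributes −873 755 mm⁴
Total I = 115 462 020 mm⁴.

Iy ≈ 1.15 × 10⁸ mm⁴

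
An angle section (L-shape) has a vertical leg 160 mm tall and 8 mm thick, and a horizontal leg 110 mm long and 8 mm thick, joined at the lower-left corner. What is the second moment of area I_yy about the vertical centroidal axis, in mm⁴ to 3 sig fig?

Split into non-overlapping primitives; take the origin at the lower-left of the bounding box.
Vertical leg: 8 × 160, A = 1 280 mm², x = 4 mm, Ī = 6826.7 mm⁴.
Horizontal leg (remainder): 102 × 8, A = 816 mm², x = 59 mm, Ī = 707 472 mm⁴.
Centroid: x̄ = ΣA·x / ΣA = 25.412 mm.
Transfer each piece to the vertical centroidal axis using Ī + A·d² with d = x − 25.412:
  vertical leg: d = -21.412 mm → contributes +593 685 mm⁴
  horizontal leg (remainder): d = 33.588 mm → contributes +1 628 034 mm⁴
Total I = 2 221 719 mm⁴.

I_yy ≈ 2.22 × 10⁶ mm⁴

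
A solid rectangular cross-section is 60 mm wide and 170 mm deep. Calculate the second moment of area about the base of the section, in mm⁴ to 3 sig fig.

The section: 60 × 170, A = 10 200 mm², y = 85 mm, Ī = 24 565 000 mm⁴.
Transfer it to a horizontal axis along the bottom face using Ī + A·d² with d = y − 0:
  the section: d = 85 mm → contributes +98 260 000 mm⁴
Total I = 98 260 000 mm⁴.

I_base ≈ 9.83 × 10⁷ mm⁴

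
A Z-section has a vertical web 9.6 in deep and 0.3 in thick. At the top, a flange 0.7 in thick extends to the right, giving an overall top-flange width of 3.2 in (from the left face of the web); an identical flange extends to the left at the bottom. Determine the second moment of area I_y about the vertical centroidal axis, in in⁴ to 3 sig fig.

Break the section into simple shapes (no overlaps), measuring from the bottom-left corner of the bounding box.
Web: 0.3 × 9.6, A = 2.88 in², x = 3.05 in, Ī = 0.0216 in⁴.
Top flange (beyond web): 2.9 × 0.7, A = 2.03 in², x = 4.65 in, Ī = 1.4227 in⁴.
Bottom flange (beyond web): 2.9 × 0.7, A = 2.03 in², x = 1.45 in, Ī = 1.4227 in⁴.
Centroid: x̄ = ΣA·x / ΣA = 3.05 in.
Transfer each piece to the vertical centroidal axis using Ī + A·d² with d = x − 3.05:
  web: d = 0 in → contributes +0.0216 in⁴
  top flange (beyond web): d = 1.6 in → contributes +6.6195 in⁴
  bottom flange (beyond web): d = -1.6 in → contributes +6.6195 in⁴
Total I = 13.261 in⁴.

I_y ≈ 13.3 in⁴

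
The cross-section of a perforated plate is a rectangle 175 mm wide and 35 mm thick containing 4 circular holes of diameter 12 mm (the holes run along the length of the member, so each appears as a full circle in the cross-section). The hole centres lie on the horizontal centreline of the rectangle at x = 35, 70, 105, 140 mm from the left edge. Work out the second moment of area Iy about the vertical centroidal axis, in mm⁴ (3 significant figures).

Iy ≈ 1.49 × 10⁷ mm⁴

Decompose the section into non-overlapping parts with the origin at the bottom-left of its bounding rectangle.
Plate: 175 × 35, A = 6 125 mm², x = 87.5 mm, Ī = 15 631 510 mm⁴.
Hole 1 (subtracted): ⌀12, A = 113.1 mm², x = 35 mm, Ī = 1017.9 mm⁴.
Hole 2 (subtracted): ⌀12, A = 113.1 mm², x = 70 mm, Ī = 1017.9 mm⁴.
Hole 3 (subtracted): ⌀12, A = 113.1 mm², x = 105 mm, Ī = 1017.9 mm⁴.
Hole 4 (subtracted): ⌀12, A = 113.1 mm², x = 140 mm, Ī = 1017.9 mm⁴.
By symmetry the centroid is at mid-width, x̄ = 87.5 mm.
Transfer each piece to the vertical centroidal axis using Ī + A·d² with d = x − 87.5:
  plate: d = 0 mm → contributes +15 631 510 mm⁴
  hole 1: d = -52.5 mm → contributes −312 742 mm⁴
  hole 2: d = -17.5 mm → contributes −35 654 mm⁴
  hole 3: d = 17.5 mm → contributes −35 654 mm⁴
  hole 4: d = 52.5 mm → contributes −312 742 mm⁴
Total I = 14 934 718 mm⁴.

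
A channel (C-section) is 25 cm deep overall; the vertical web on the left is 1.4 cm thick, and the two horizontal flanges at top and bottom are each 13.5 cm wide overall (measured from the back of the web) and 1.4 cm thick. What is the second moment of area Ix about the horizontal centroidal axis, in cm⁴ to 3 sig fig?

Ix ≈ 6550 cm⁴

Treat the section as a set of non-overlapping primitives; coordinates are from the bounding-box lower-left.
Web: 1.4 × 25, A = 35 cm², y = 12.5 cm, Ī = 1822.9 cm⁴.
Top flange (beyond web): 12.1 × 1.4, A = 16.94 cm², y = 24.3 cm, Ī = 2.7669 cm⁴.
Bottom flange (beyond web): 12.1 × 1.4, A = 16.94 cm², y = 0.7 cm, Ī = 2.7669 cm⁴.
By symmetry the centroid is at mid-height, ȳ = 12.5 cm.
Transfer each piece to the horizontal centroidal axis using Ī + A·d² with d = y − 12.5:
  web: d = 0 cm → contributes +1822.9 cm⁴
  top flange (beyond web): d = 11.8 cm → contributes +2361.5 cm⁴
  bottom flange (beyond web): d = -11.8 cm → contributes +2361.5 cm⁴
Total I = 6545.9 cm⁴.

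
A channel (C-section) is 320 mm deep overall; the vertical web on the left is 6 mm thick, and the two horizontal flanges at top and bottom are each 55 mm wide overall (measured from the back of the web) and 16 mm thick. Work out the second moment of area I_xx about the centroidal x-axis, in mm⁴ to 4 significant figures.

Decompose the section into non-overlapping parts with the origin at the bottom-left of its bounding rectangle.
Web: 6 × 320, A = 1 920 mm², y = 160 mm, Ī = 16 384 000 mm⁴.
Top flange (beyond web): 49 × 16, A = 784 mm², y = 312 mm, Ī = 16725.3 mm⁴.
Bottom flange (beyond web): 49 × 16, A = 784 mm², y = 8 mm, Ī = 16725.3 mm⁴.
By symmetry the centroid is at mid-height, ȳ = 160 mm.
Transfer each piece to the centroidal x-axis using Ī + A·d² with d = y − 160:
  web: d = 0 mm → contributes +16 384 000 mm⁴
  top flange (beyond web): d = 152 mm → contributes +18 130 261 mm⁴
  bottom flange (beyond web): d = -152 mm → contributes +18 130 261 mm⁴
Total I = 52 644 523 mm⁴.

I_xx ≈ 5.264 × 10⁷ mm⁴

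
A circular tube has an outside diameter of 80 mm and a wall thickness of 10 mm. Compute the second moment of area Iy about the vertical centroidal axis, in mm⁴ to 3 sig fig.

Break the section into simple shapes (no overlaps), measuring from the bottom-left corner of the bounding box.
Outer circle: ⌀80, A = 5026.5 mm², x = 40 mm, Ī = 2 010 619 mm⁴.
Bore (subtracted): ⌀60, A = 2827.4 mm², x = 40 mm, Ī = 636 173 mm⁴.
By symmetry the centroid is at mid-width, x̄ = 40 mm.
All pieces are centred on the vertical centroidal axis, so I = ΣĪ (holes subtracted) = 1 374 447 mm⁴.

Iy ≈ 1.37 × 10⁶ mm⁴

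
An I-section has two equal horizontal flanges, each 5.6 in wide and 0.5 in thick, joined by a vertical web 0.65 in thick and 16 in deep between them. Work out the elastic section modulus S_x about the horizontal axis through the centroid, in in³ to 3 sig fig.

Decompose the section into non-overlapping parts with the origin at the bottom-left of its bounding rectangle.
Bottom flange: 5.6 × 0.5, A = 2.8 in², y = 0.25 in, Ī = 0.058333 in⁴.
Web: 0.65 × 16, A = 10.4 in², y = 8.5 in, Ī = 221.87 in⁴.
Top flange: 5.6 × 0.5, A = 2.8 in², y = 16.75 in, Ī = 0.058333 in⁴.
By symmetry the centroid is at mid-height, ȳ = 8.5 in.
Transfer each piece to the horizontal axis through the centroid using Ī + A·d² with d = y − 8.5:
  bottom flange: d = -8.25 in → contributes +190.63 in⁴
  web: d = 0 in → contributes +221.87 in⁴
  top flange: d = 8.25 in → contributes +190.63 in⁴
Total I = 603.13 in⁴.
Extreme fibre distance c = 8.5 in; S = I/c = 70.957 in³.

S_x ≈ 71.0 in³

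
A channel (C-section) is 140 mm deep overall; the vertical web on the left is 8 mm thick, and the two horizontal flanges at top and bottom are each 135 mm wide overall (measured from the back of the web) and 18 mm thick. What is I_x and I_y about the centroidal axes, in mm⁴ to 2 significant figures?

Split into non-overlapping primitives; take the origin at the lower-left of the bounding box.
Web: 8 × 140, A = 1 120 mm², y = 70 mm, Ī = 1 829 333 mm⁴.
Top flange (beyond web): 127 × 18, A = 2 286 mm², y = 131 mm, Ī = 61 722 mm⁴.
Bottom flange (beyond web): 127 × 18, A = 2 286 mm², y = 9 mm, Ī = 61 722 mm⁴.
By symmetry the centroid is at mid-height, ȳ = 70 mm.
Transfer each piece to the centroidal x-axis using Ī + A·d² with d = y − 70:
  web: d = 0 mm → contributes +1 829 333 mm⁴
  top flange (beyond web): d = 61 mm → contributes +8 567 928 mm⁴
  bottom flange (beyond web): d = -61 mm → contributes +8 567 928 mm⁴
Total I = 18 965 189 mm⁴.
For the y-axis: x̄ = 58.22 mm.
Repeating about the centroidal y-axis gives I_y = 10 250 018 mm⁴.

I_x ≈ 1.9 × 10⁷ mm⁴, I_y ≈ 1.0 × 10⁷ mm⁴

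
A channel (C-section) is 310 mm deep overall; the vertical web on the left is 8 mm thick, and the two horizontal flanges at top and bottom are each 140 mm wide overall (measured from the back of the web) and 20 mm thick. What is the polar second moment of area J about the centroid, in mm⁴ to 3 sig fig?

Treat the section as a set of non-overlapping primitives; coordinates are from the bounding-box lower-left.
Web: 8 × 310, A = 2 480 mm², y = 155 mm, Ī = 19 860 667 mm⁴.
Top flange (beyond web): 132 × 20, A = 2 640 mm², y = 300 mm, Ī = 88 000 mm⁴.
Bottom flange (beyond web): 132 × 20, A = 2 640 mm², y = 10 mm, Ī = 88 000 mm⁴.
By symmetry the centroid is at mid-height, ȳ = 155 mm.
Transfer each piece to the centroidal x-axis using Ī + A·d² with d = y − 155:
  web: d = 0 mm → contributes +19 860 667 mm⁴
  top flange (beyond web): d = 145 mm → contributes +55 594 000 mm⁴
  bottom flange (beyond web): d = -145 mm → contributes +55 594 000 mm⁴
Total I = 131 048 667 mm⁴.
For the y-axis: x̄ = 51.629 mm.
Repeating about the centroidal y-axis gives I_y = 15 948 158 mm⁴.
Polar second moment: J = I_x + I_y = 146 996 824 mm⁴.

J ≈ 1.47 × 10⁸ mm⁴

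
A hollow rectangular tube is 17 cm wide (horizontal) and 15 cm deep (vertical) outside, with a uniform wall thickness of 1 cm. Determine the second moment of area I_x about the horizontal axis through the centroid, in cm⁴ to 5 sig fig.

I_x ≈ 2035.0 cm⁴

Decompose the section into non-overlapping parts with the origin at the bottom-left of its bounding rectangle.
Outer rectangle: 17 × 15, A = 255 cm², y = 7.5 cm, Ī = 4781.25 cm⁴.
Inner void (subtracted): 15 × 13, A = 195 cm², y = 7.5 cm, Ī = 2746.25 cm⁴.
By symmetry the centroid is at mid-height, ȳ = 7.5 cm.
All pieces are centred on the horizontal axis through the centroid, so I = ΣĪ (holes subtracted) = 2 035 cm⁴.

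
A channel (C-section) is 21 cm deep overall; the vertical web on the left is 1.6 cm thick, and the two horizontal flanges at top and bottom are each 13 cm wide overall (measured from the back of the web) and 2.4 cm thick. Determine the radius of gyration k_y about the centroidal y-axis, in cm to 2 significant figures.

Treat the section as a set of non-overlapping primitives; coordinates are from the bounding-box lower-left.
Web: 1.6 × 21, A = 33.6 cm², x = 0.8 cm, Ī = 7.168 cm⁴.
Top flange (beyond web): 11.4 × 2.4, A = 27.36 cm², x = 7.3 cm, Ī = 296.3 cm⁴.
Bottom flange (beyond web): 11.4 × 2.4, A = 27.36 cm², x = 7.3 cm, Ī = 296.3 cm⁴.
Centroid: x̄ = ΣA·x / ΣA = 4.827 cm.
Transfer each piece to the centroidal y-axis using Ī + A·d² with d = x − 4.827:
  web: d = -4.027 cm → contributes +552.1 cm⁴
  top flange (beyond web): d = 2.473 cm → contributes +463.6 cm⁴
  bottom flange (beyond web): d = 2.473 cm → contributes +463.6 cm⁴
Total I = 1 479 cm⁴.
Radius of gyration: k = √(I/A) = √(1 479 / 88.32) = 4.093 cm.

k_y ≈ 4.1 cm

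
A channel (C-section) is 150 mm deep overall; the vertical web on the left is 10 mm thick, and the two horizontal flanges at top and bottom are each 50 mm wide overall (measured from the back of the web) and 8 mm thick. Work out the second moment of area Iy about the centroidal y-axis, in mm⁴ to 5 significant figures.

Split into non-overlapping primitives; take the origin at the lower-left of the bounding box.
Web: 10 × 150, A = 1 500 mm², x = 5 mm, Ī = 12 500 mm⁴.
Top flange (beyond web): 40 × 8, A = 320 mm², x = 30 mm, Ī = 42666.67 mm⁴.
Bottom flange (beyond web): 40 × 8, A = 320 mm², x = 30 mm, Ī = 42666.67 mm⁴.
Centroid: x̄ = ΣA·x / ΣA = 12.47664 mm.
Transfer each piece to the centroidal y-axis using Ī + A·d² with d = x − 12.47664:
  web: d = -7.476636 mm → contributes +96350.12 mm⁴
  top flange (beyond web): d = 17.52336 mm → contributes +140928.5 mm⁴
  bottom flange (beyond web): d = 17.52336 mm → contributes +140928.5 mm⁴
Total I = 378207.2 mm⁴.

Iy ≈ 3.7821 × 10⁵ mm⁴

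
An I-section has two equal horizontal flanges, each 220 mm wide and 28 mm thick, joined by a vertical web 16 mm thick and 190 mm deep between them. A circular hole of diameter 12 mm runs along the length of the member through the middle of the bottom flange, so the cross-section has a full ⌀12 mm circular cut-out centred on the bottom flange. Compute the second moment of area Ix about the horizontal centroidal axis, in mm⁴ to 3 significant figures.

Ix ≈ 1.55 × 10⁸ mm⁴

Split into non-overlapping primitives; take the origin at the lower-left of the bounding box.
Bottom flange: 220 × 28, A = 6 160 mm², y = 14 mm, Ī = 402 453 mm⁴.
Web: 16 × 190, A = 3 040 mm², y = 123 mm, Ī = 9 145 333 mm⁴.
Top flange: 220 × 28, A = 6 160 mm², y = 232 mm, Ī = 402 453 mm⁴.
Hole (subtracted): ⌀12, A = 113.1 mm², y = 14 mm, Ī = 1017.9 mm⁴.
Centroid: ȳ = ΣA·y / ΣA = 123.81 mm.
Transfer each piece to the horizontal centroidal axis using Ī + A·d² with d = y − 123.81:
  bottom flange: d = -109.81 mm → contributes +74 679 202 mm⁴
  web: d = -0.80853 mm → contributes +9 147 321 mm⁴
  top flange: d = 108.19 mm → contributes +72 507 679 mm⁴
  hole: d = -109.81 mm → contributes −1 364 736 mm⁴
Total I = 154 969 465 mm⁴.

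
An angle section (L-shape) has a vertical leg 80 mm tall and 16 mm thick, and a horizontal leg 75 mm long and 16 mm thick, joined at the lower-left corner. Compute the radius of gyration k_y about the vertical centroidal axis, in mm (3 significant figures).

k_y ≈ 21.9 mm

Decompose the section into non-overlapping parts with the origin at the bottom-left of its bounding rectangle.
Vertical leg: 16 × 80, A = 1 280 mm², x = 8 mm, Ī = 27 307 mm⁴.
Horizontal leg (remainder): 59 × 16, A = 944 mm², x = 45.5 mm, Ī = 273 839 mm⁴.
Centroid: x̄ = ΣA·x / ΣA = 23.917 mm.
Transfer each piece to the vertical centroidal axis using Ī + A·d² with d = x − 23.917:
  vertical leg: d = -15.917 mm → contributes +351 607 mm⁴
  horizontal leg (remainder): d = 21.583 mm → contributes +713 567 mm⁴
Total I = 1 065 174 mm⁴.
Radius of gyration: k = √(I/A) = √(1 065 174 / 2 224) = 21.885 mm.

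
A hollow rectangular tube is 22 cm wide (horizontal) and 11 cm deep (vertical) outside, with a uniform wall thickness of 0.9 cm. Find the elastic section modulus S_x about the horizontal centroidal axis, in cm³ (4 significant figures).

Decompose the section into non-overlapping parts with the origin at the bottom-left of its bounding rectangle.
Outer rectangle: 22 × 11, A = 242 cm², y = 5.5 cm, Ī = 2440.17 cm⁴.
Inner void (subtracted): 20.2 × 9.2, A = 185.84 cm², y = 5.5 cm, Ī = 1310.79 cm⁴.
By symmetry the centroid is at mid-height, ȳ = 5.5 cm.
All pieces are centred on the horizontal centroidal axis, so I = ΣĪ (holes subtracted) = 1129.38 cm⁴.
Extreme fibre distance c = 5.5 cm; S = I/c = 205.341 cm³.

S_x ≈ 205.3 cm³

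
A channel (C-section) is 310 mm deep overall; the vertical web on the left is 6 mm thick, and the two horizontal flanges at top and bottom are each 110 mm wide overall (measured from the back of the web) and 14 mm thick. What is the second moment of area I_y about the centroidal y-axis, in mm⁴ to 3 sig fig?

Decompose the section into non-overlapping parts with the origin at the bottom-left of its bounding rectangle.
Web: 6 × 310, A = 1 860 mm², x = 3 mm, Ī = 5 580 mm⁴.
Top flange (beyond web): 104 × 14, A = 1 456 mm², x = 58 mm, Ī = 1 312 341 mm⁴.
Bottom flange (beyond web): 104 × 14, A = 1 456 mm², x = 58 mm, Ī = 1 312 341 mm⁴.
Centroid: x̄ = ΣA·x / ΣA = 36.562 mm.
Transfer each piece to the centroidal y-axis using Ī + A·d² with d = x − 36.562:
  web: d = -33.562 mm → contributes +2 100 754 mm⁴
  top flange (beyond web): d = 21.438 mm → contributes +1 981 473 mm⁴
  bottom flange (beyond web): d = 21.438 mm → contributes +1 981 473 mm⁴
Total I = 6 063 701 mm⁴.

I_y ≈ 6.06 × 10⁶ mm⁴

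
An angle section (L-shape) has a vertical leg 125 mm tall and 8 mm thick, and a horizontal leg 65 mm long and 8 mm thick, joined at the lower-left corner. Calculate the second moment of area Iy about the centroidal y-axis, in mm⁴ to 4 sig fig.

Break the section into simple shapes (no overlaps), measuring from the bottom-left corner of the bounding box.
Vertical leg: 8 × 125, A = 1 000 mm², x = 4 mm, Ī = 5333.33 mm⁴.
Horizontal leg (remainder): 57 × 8, A = 456 mm², x = 36.5 mm, Ī = 123 462 mm⁴.
Centroid: x̄ = ΣA·x / ΣA = 14.1786 mm.
Transfer each piece to the centroidal y-axis using Ī + A·d² with d = x − 14.1786:
  vertical leg: d = -10.1786 mm → contributes +108 937 mm⁴
  horizontal leg (remainder): d = 22.3214 mm → contributes +350 662 mm⁴
Total I = 459 599 mm⁴.

Iy ≈ 4.596 × 10⁵ mm⁴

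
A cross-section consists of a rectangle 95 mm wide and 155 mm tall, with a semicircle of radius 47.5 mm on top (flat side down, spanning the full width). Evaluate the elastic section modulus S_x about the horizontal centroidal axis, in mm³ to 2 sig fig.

Decompose the section into non-overlapping parts with the origin at the bottom-left of its bounding rectangle.
Rectangular body: 95 × 155, A = 14 725 mm², y = 77.5 mm, Ī = 29 480 677 mm⁴.
Semicircular cap: semicircle r = 47.5, A = 3 544 mm², y = 175.2 mm, Ī = 558 736 mm⁴.
Centroid: ȳ = ΣA·y / ΣA = 96.45 mm.
Transfer each piece to the horizontal centroidal axis using Ī + A·d² with d = y − 96.45:
  rectangular body: d = -18.95 mm → contributes +34 765 919 mm⁴
  semicircular cap: d = 78.71 mm → contributes +22 517 762 mm⁴
Total I = 57 283 681 mm⁴.
Extreme fibre distance c = 106.1 mm; S = I/c = 540 134 mm³.

S_x ≈ 5.4 × 10⁵ mm³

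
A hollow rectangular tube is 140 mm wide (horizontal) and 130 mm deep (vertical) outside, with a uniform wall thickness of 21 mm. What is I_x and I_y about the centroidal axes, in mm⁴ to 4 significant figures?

I_x ≈ 2.007 × 10⁷ mm⁴, I_y ≈ 2.282 × 10⁷ mm⁴

Break the section into simple shapes (no overlaps), measuring from the bottom-left corner of the bounding box.
Outer rectangle: 140 × 130, A = 18 200 mm², y = 65 mm, Ī = 25 631 667 mm⁴.
Inner void (subtracted): 98 × 88, A = 8 624 mm², y = 65 mm, Ī = 5 565 355 mm⁴.
By symmetry the centroid is at mid-height, ȳ = 65 mm.
All pieces are centred on the centroidal x-axis, so I = ΣĪ (holes subtracted) = 20 066 312 mm⁴.
Repeating about the centroidal y-axis gives I_y = 22 824 592 mm⁴.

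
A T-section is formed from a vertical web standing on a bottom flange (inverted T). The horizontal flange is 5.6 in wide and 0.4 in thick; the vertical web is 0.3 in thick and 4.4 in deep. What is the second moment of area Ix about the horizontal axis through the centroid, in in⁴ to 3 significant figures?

Ix ≈ 6.94 in⁴

Break the section into simple shapes (no overlaps), measuring from the bottom-left corner of the bounding box.
Flange: 5.6 × 0.4, A = 2.24 in², y = 0.2 in, Ī = 0.029867 in⁴.
Web: 0.3 × 4.4, A = 1.32 in², y = 2.6 in, Ī = 2.1296 in⁴.
Centroid: ȳ = ΣA·y / ΣA = 1.0899 in.
Transfer each piece to the horizontal axis through the centroid using Ī + A·d² with d = y − 1.0899:
  flange: d = -0.88989 in → contributes +1.8037 in⁴
  web: d = 1.5101 in → contributes +5.1398 in⁴
Total I = 6.9435 in⁴.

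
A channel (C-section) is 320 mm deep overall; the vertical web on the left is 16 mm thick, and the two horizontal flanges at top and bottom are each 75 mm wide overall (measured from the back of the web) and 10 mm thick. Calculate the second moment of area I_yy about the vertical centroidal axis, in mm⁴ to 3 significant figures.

Split into non-overlapping primitives; take the origin at the lower-left of the bounding box.
Web: 16 × 320, A = 5 120 mm², x = 8 mm, Ī = 109 227 mm⁴.
Top flange (beyond web): 59 × 10, A = 590 mm², x = 45.5 mm, Ī = 171 149 mm⁴.
Bottom flange (beyond web): 59 × 10, A = 590 mm², x = 45.5 mm, Ī = 171 149 mm⁴.
Centroid: x̄ = ΣA·x / ΣA = 15.024 mm.
Transfer each piece to the vertical centroidal axis using Ī + A·d² with d = x − 15.024:
  web: d = -7.0238 mm → contributes +361 816 mm⁴
  top flange (beyond web): d = 30.476 mm → contributes +719 140 mm⁴
  bottom flange (beyond web): d = 30.476 mm → contributes +719 140 mm⁴
Total I = 1 800 096 mm⁴.

I_yy ≈ 1.80 × 10⁶ mm⁴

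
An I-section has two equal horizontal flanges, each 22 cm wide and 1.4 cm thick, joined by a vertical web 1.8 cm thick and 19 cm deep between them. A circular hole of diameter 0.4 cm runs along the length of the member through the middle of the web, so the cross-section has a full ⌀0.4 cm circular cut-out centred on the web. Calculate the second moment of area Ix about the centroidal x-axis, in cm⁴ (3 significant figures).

Ix ≈ 7450 cm⁴

Break the section into simple shapes (no overlaps), measuring from the bottom-left corner of the bounding box.
Bottom flange: 22 × 1.4, A = 30.8 cm², y = 0.7 cm, Ī = 5.0307 cm⁴.
Web: 1.8 × 19, A = 34.2 cm², y = 10.9 cm, Ī = 1028.9 cm⁴.
Top flange: 22 × 1.4, A = 30.8 cm², y = 21.1 cm, Ī = 5.0307 cm⁴.
Hole (subtracted): ⌀0.4, A = 0.12566 cm², y = 10.9 cm, Ī = 0.0012566 cm⁴.
By symmetry the centroid is at mid-height, ȳ = 10.9 cm.
Transfer each piece to the centroidal x-axis using Ī + A·d² with d = y − 10.9:
  bottom flange: d = -10.2 cm → contributes +3209.5 cm⁴
  web: d = 0 cm → contributes +1028.9 cm⁴
  top flange: d = 10.2 cm → contributes +3209.5 cm⁴
  hole: d = 0 cm → contributes −0.0012566 cm⁴
Total I = 7447.8 cm⁴.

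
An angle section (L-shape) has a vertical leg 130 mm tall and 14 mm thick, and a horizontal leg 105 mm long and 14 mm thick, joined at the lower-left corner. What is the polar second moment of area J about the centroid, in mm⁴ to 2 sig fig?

Decompose the section into non-overlapping parts with the origin at the bottom-left of its bounding rectangle.
Vertical leg: 14 × 130, A = 1 820 mm², y = 65 mm, Ī = 2 563 167 mm⁴.
Horizontal leg (remainder): 91 × 14, A = 1 274 mm², y = 7 mm, Ī = 20 809 mm⁴.
Centroid: ȳ = ΣA·y / ΣA = 41.12 mm.
Transfer each piece to the centroidal x-axis using Ī + A·d² with d = y − 41.12:
  vertical leg: d = 23.88 mm → contributes +3 601 234 mm⁴
  horizontal leg (remainder): d = -34.12 mm → contributes +1 503 762 mm⁴
Total I = 5 104 997 mm⁴.
For the y-axis: x̄ = 28.62 mm.
Repeating about the centroidal y-axis gives I_y = 2 974 459 mm⁴.
Polar second moment: J = I_x + I_y = 8 079 456 mm⁴.

J ≈ 8.1 × 10⁶ mm⁴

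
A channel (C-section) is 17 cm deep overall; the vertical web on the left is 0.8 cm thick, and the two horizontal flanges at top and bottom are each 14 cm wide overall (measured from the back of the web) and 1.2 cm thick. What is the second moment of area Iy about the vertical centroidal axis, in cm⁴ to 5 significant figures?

Break the section into simple shapes (no overlaps), measuring from the bottom-left corner of the bounding box.
Web: 0.8 × 17, A = 13.6 cm², x = 0.4 cm, Ī = 0.7253333 cm⁴.
Top flange (beyond web): 13.2 × 1.2, A = 15.84 cm², x = 7.4 cm, Ī = 229.9968 cm⁴.
Bottom flange (beyond web): 13.2 × 1.2, A = 15.84 cm², x = 7.4 cm, Ī = 229.9968 cm⁴.
Centroid: x̄ = ΣA·x / ΣA = 5.297527 cm.
Transfer each piece to the vertical centroidal axis using Ī + A·d² with d = x − 5.297527:
  web: d = -4.897527 cm → contributes +326.9317 cm⁴
  top flange (beyond web): d = 2.102473 cm → contributes +300.0159 cm⁴
  bottom flange (beyond web): d = 2.102473 cm → contributes +300.0159 cm⁴
Total I = 926.9635 cm⁴.

Iy ≈ 926.96 cm⁴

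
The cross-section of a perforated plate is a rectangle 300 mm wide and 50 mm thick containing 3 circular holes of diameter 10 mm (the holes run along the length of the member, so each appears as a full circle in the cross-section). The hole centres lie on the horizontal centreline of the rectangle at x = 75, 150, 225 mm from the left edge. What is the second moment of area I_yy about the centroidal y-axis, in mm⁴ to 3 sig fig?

I_yy ≈ 1.12 × 10⁸ mm⁴

Treat the section as a set of non-overlapping primitives; coordinates are from the bounding-box lower-left.
Plate: 300 × 50, A = 15 000 mm², x = 150 mm, Ī = 112 500 000 mm⁴.
Hole 1 (subtracted): ⌀10, A = 78.54 mm², x = 75 mm, Ī = 490.87 mm⁴.
Hole 2 (subtracted): ⌀10, A = 78.54 mm², x = 150 mm, Ī = 490.87 mm⁴.
Hole 3 (subtracted): ⌀10, A = 78.54 mm², x = 225 mm, Ī = 490.87 mm⁴.
By symmetry the centroid is at mid-width, x̄ = 150 mm.
Transfer each piece to the centroidal y-axis using Ī + A·d² with d = x − 150:
  plate: d = 0 mm → contributes +112 500 000 mm⁴
  hole 1: d = -75 mm → contributes −442 277 mm⁴
  hole 2: d = 0 mm → contributes −490.87 mm⁴
  hole 3: d = 75 mm → contributes −442 277 mm⁴
Total I = 111 614 954 mm⁴.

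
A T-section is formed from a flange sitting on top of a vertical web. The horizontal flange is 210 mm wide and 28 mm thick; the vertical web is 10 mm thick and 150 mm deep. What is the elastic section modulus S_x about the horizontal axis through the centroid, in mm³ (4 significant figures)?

S_x ≈ 8.679 × 10⁴ mm³

Decompose the section into non-overlapping parts with the origin at the bottom-left of its bounding rectangle.
Flange: 210 × 28, A = 5 880 mm², y = 164 mm, Ī = 384 160 mm⁴.
Web: 10 × 150, A = 1 500 mm², y = 75 mm, Ī = 2 812 500 mm⁴.
Centroid: ȳ = ΣA·y / ΣA = 145.911 mm.
Transfer each piece to the horizontal axis through the centroid using Ī + A·d² with d = y − 145.911:
  flange: d = 18.0894 mm → contributes +2 308 258 mm⁴
  web: d = -70.9106 mm → contributes +10 354 963 mm⁴
Total I = 12 663 221 mm⁴.
Extreme fibre distance c = 145.911 mm; S = I/c = 86787.6 mm³.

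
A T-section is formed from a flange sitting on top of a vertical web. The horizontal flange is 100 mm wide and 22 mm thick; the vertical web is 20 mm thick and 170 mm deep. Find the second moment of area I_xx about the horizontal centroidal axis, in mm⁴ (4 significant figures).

Treat the section as a set of non-overlapping primitives; coordinates are from the bounding-box lower-left.
Flange: 100 × 22, A = 2 200 mm², y = 181 mm, Ī = 88733.3 mm⁴.
Web: 20 × 170, A = 3 400 mm², y = 85 mm, Ī = 8 188 333 mm⁴.
Centroid: ȳ = ΣA·y / ΣA = 122.714 mm.
Transfer each piece to the horizontal centroidal axis using Ī + A·d² with d = y − 122.714:
  flange: d = 58.2857 mm → contributes +7 562 627 mm⁴
  web: d = -37.7143 mm → contributes +13 024 382 mm⁴
Total I = 20 587 010 mm⁴.

I_xx ≈ 2.059 × 10⁷ mm⁴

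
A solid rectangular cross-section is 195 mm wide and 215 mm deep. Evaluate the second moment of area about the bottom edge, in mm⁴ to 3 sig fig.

The section: 195 × 215, A = 41 925 mm², y = 107.5 mm, Ī = 161 498 594 mm⁴.
Transfer it to the base of the section using Ī + A·d² with d = y − 0:
  the section: d = 107.5 mm → contributes +645 994 375 mm⁴
Total I = 645 994 375 mm⁴.

I_base ≈ 6.46 × 10⁸ mm⁴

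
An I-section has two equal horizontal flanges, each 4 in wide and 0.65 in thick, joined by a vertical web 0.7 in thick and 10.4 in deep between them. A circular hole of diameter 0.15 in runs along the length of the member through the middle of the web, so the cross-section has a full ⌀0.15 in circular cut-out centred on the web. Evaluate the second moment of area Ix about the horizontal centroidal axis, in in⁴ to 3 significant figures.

Ix ≈ 225 in⁴

Break the section into simple shapes (no overlaps), measuring from the bottom-left corner of the bounding box.
Bottom flange: 4 × 0.65, A = 2.6 in², y = 0.325 in, Ī = 0.091542 in⁴.
Web: 0.7 × 10.4, A = 7.28 in², y = 5.85 in, Ī = 65.617 in⁴.
Top flange: 4 × 0.65, A = 2.6 in², y = 11.375 in, Ī = 0.091542 in⁴.
Hole (subtracted): ⌀0.15, A = 0.017671 in², y = 5.85 in, Ī = 0.00002485 in⁴.
By symmetry the centroid is at mid-height, ȳ = 5.85 in.
Transfer each piece to the horizontal centroidal axis using Ī + A·d² with d = y − 5.85:
  bottom flange: d = -5.525 in → contributes +79.458 in⁴
  web: d = 0 in → contributes +65.617 in⁴
  top flange: d = 5.525 in → contributes +79.458 in⁴
  hole: d = 0 in → contributes −0.00002485 in⁴
Total I = 224.53 in⁴.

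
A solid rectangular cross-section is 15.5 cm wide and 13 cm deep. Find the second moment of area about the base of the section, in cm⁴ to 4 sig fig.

The section: 15.5 × 13, A = 201.5 cm², y = 6.5 cm, Ī = 2837.79 cm⁴.
Transfer it to the base of the section using Ī + A·d² with d = y − 0:
  the section: d = 6.5 cm → contributes +11351.2 cm⁴
Total I = 11351.2 cm⁴.

I_base ≈ 1.135 × 10⁴ cm⁴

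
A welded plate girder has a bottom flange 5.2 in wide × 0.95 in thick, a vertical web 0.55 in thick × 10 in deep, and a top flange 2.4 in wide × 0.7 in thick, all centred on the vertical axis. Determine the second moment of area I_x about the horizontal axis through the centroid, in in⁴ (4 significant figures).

I_x ≈ 215.5 in⁴

Split into non-overlapping primitives; take the origin at the lower-left of the bounding box.
Bottom plate: 5.2 × 0.95, A = 4.94 in², y = 0.475 in, Ī = 0.371529 in⁴.
Web plate: 0.55 × 10, A = 5.5 in², y = 5.95 in, Ī = 45.8333 in⁴.
Top plate: 2.4 × 0.7, A = 1.68 in², y = 11.3 in, Ī = 0.0686 in⁴.
Centroid: ȳ = ΣA·y / ΣA = 4.46002 in.
Transfer each piece to the horizontal axis through the centroid using Ī + A·d² with d = y − 4.46002:
  bottom plate: d = -3.98502 in → contributes +78.8208 in⁴
  web plate: d = 1.48998 in → contributes +58.0435 in⁴
  top plate: d = 6.83998 in → contributes +78.6678 in⁴
Total I = 215.532 in⁴.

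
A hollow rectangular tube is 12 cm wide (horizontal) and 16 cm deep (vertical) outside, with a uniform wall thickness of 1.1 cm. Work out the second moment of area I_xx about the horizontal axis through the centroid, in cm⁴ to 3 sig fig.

I_xx ≈ 1950 cm⁴

Treat the section as a set of non-overlapping primitives; coordinates are from the bounding-box lower-left.
Outer rectangle: 12 × 16, A = 192 cm², y = 8 cm, Ī = 4 096 cm⁴.
Inner void (subtracted): 9.8 × 13.8, A = 135.24 cm², y = 8 cm, Ī = 2146.3 cm⁴.
By symmetry the centroid is at mid-height, ȳ = 8 cm.
All pieces are centred on the horizontal axis through the centroid, so I = ΣĪ (holes subtracted) = 1949.7 cm⁴.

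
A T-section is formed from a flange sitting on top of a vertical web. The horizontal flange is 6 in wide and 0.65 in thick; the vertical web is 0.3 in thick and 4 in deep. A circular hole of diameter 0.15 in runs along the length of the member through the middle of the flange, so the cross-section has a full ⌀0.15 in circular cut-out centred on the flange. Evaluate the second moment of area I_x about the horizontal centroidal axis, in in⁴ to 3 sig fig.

Decompose the section into non-overlapping parts with the origin at the bottom-left of its bounding rectangle.
Flange: 6 × 0.65, A = 3.9 in², y = 4.325 in, Ī = 0.13731 in⁴.
Web: 0.3 × 4, A = 1.2 in², y = 2 in, Ī = 1.6 in⁴.
Hole (subtracted): ⌀0.15, A = 0.017671 in², y = 4.325 in, Ī = 0.00002485 in⁴.
Centroid: ȳ = ΣA·y / ΣA = 3.776 in.
Transfer each piece to the horizontal centroidal axis using Ī + A·d² with d = y − 3.776:
  flange: d = 0.54896 in → contributes +1.3126 in⁴
  web: d = -1.776 in → contributes +5.3852 in⁴
  hole: d = 0.54896 in → contributes −0.0053503 in⁴
Total I = 6.6924 in⁴.

I_x ≈ 6.69 in⁴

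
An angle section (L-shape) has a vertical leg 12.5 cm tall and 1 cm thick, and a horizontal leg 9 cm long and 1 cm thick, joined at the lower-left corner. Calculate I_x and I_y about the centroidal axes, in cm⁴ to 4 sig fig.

Treat the section as a set of non-overlapping primitives; coordinates are from the bounding-box lower-left.
Vertical leg: 1 × 12.5, A = 12.5 cm², y = 6.25 cm, Ī = 162.76 cm⁴.
Horizontal leg (remainder): 8 × 1, A = 8 cm², y = 0.5 cm, Ī = 0.666667 cm⁴.
Centroid: ȳ = ΣA·y / ΣA = 4.0061 cm.
Transfer each piece to the centroidal x-axis using Ī + A·d² with d = y − 4.0061:
  vertical leg: d = 2.2439 cm → contributes +225.699 cm⁴
  horizontal leg (remainder): d = -3.5061 cm → contributes +99.0084 cm⁴
Total I = 324.708 cm⁴.
For the y-axis: x̄ = 2.2561 cm.
Repeating about the centroidal y-axis gives I_y = 142.489 cm⁴.

I_x ≈ 324.7 cm⁴, I_y ≈ 142.5 cm⁴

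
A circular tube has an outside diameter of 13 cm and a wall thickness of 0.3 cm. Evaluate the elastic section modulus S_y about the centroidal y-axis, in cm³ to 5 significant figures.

S_y ≈ 37.147 cm³

Break the section into simple shapes (no overlaps), measuring from the bottom-left corner of the bounding box.
Outer circle: ⌀13, A = 132.7323 cm², x = 6.5 cm, Ī = 1401.985 cm⁴.
Bore (subtracted): ⌀12.4, A = 120.7628 cm², x = 6.5 cm, Ī = 1160.531 cm⁴.
By symmetry the centroid is at mid-width, x̄ = 6.5 cm.
All pieces are centred on the centroidal y-axis, so I = ΣĪ (holes subtracted) = 241.4541 cm⁴.
Extreme fibre distance c = 6.5 cm; S = I/c = 37.14678 cm³.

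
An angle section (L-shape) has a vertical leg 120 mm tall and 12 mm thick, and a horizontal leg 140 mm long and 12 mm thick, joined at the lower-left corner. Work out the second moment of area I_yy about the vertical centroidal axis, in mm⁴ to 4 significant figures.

Split into non-overlapping primitives; take the origin at the lower-left of the bounding box.
Vertical leg: 12 × 120, A = 1 440 mm², x = 6 mm, Ī = 17 280 mm⁴.
Horizontal leg (remainder): 128 × 12, A = 1 536 mm², x = 76 mm, Ī = 2 097 152 mm⁴.
Centroid: x̄ = ΣA·x / ΣA = 42.129 mm.
Transfer each piece to the vertical centroidal axis using Ī + A·d² with d = x − 42.129:
  vertical leg: d = -36.129 mm → contributes +1 896 922 mm⁴
  horizontal leg (remainder): d = 33.871 mm → contributes +3 859 316 mm⁴
Total I = 5 756 238 mm⁴.

I_yy ≈ 5.756 × 10⁶ mm⁴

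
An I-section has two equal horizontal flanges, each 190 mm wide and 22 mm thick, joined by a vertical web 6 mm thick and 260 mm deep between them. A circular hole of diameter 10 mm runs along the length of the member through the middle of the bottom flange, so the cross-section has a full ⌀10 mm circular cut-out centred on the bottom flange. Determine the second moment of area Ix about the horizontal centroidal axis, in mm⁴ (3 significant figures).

Ix ≈ 1.74 × 10⁸ mm⁴

Decompose the section into non-overlapping parts with the origin at the bottom-left of its bounding rectangle.
Bottom flange: 190 × 22, A = 4 180 mm², y = 11 mm, Ī = 168 593 mm⁴.
Web: 6 × 260, A = 1 560 mm², y = 152 mm, Ī = 8 788 000 mm⁴.
Top flange: 190 × 22, A = 4 180 mm², y = 293 mm, Ī = 168 593 mm⁴.
Hole (subtracted): ⌀10, A = 78.54 mm², y = 11 mm, Ī = 490.87 mm⁴.
Centroid: ȳ = ΣA·y / ΣA = 153.13 mm.
Transfer each piece to the horizontal centroidal axis using Ī + A·d² with d = y − 153.13:
  bottom flange: d = -142.13 mm → contributes +84 602 867 mm⁴
  web: d = -1.1253 mm → contributes +8 789 975 mm⁴
  top flange: d = 139.87 mm → contributes +81 950 065 mm⁴
  hole: d = -142.13 mm → contributes −1 586 963 mm⁴
Total I = 173 755 945 mm⁴.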